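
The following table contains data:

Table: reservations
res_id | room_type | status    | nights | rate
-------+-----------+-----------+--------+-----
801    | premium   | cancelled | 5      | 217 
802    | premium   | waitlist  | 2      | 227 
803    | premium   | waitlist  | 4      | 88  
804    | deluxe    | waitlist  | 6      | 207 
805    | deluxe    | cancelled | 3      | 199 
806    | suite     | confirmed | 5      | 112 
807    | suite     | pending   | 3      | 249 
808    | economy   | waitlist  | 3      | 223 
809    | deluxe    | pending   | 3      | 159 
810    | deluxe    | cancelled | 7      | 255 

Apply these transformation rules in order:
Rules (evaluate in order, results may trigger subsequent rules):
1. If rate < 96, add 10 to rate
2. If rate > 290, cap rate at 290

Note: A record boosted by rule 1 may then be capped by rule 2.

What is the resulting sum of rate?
1946

Step 1: Apply rule 1 to records with rate < 96
  - 1 records get bonus of 10
  - Of these, 0 records then exceed 290 and get capped
Step 2: Apply rule 2 to records with rate > 290
  - 0 records (original) are capped
Step 3: Calculate final sum = 1946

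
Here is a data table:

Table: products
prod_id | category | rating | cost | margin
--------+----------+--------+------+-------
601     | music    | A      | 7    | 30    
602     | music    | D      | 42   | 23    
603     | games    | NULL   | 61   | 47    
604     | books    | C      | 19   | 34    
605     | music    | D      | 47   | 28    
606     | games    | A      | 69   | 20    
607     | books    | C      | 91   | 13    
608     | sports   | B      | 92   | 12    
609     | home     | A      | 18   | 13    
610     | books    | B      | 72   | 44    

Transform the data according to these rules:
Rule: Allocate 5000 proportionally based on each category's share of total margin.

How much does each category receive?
books: 1723.48, games: 1268.94, home: 246.21, music: 1534.09, sports: 227.27

Step 1: Calculate total margin = 264
Step 2: Calculate each category's proportion:
  books: 91/264 = 34.47% → 1723.48
  games: 67/264 = 25.38% → 1268.94
  home: 13/264 = 4.92% → 246.21
  music: 81/264 = 30.68% → 1534.09
  sports: 12/264 = 4.55% → 227.27
Step 3: Verify: sum of allocations ≈ 5000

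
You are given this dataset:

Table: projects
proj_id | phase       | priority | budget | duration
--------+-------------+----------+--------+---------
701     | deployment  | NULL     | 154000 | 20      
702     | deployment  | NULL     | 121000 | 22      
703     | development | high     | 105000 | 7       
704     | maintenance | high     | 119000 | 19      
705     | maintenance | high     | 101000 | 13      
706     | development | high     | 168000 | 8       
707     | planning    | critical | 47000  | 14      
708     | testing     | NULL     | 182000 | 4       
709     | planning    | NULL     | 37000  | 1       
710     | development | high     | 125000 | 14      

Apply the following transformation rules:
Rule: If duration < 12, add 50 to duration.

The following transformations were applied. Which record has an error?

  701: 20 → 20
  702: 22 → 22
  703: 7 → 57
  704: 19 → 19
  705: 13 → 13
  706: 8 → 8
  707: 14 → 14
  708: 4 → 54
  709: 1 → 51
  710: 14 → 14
Record 706 has an error. The correct transformed value should be 58, not 8.

Step 1: Check each record against the rule
Step 2: Record 706 has duration = 8
Step 3: Since 8 < 12, the bonus should have been applied
Step 4: Correct value = 58, but claimed value = 8
Conclusion: Record 706 has the error.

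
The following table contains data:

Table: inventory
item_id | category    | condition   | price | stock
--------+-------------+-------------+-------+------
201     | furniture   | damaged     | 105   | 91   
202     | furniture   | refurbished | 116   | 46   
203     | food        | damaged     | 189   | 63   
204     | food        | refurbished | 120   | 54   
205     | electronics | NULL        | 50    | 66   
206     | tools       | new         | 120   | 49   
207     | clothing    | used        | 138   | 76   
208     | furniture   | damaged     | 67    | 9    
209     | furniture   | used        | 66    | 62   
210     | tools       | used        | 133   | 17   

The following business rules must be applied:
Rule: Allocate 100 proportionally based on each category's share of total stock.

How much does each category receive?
clothing: 14.26, electronics: 12.38, food: 21.95, furniture: 39.02, tools: 12.38

Step 1: Calculate total stock = 533
Step 2: Calculate each category's proportion:
  clothing: 76/533 = 14.26% → 14.26
  electronics: 66/533 = 12.38% → 12.38
  food: 117/533 = 21.95% → 21.95
  furniture: 208/533 = 39.02% → 39.02
  tools: 66/533 = 12.38% → 12.38
Step 3: Verify: sum of allocations ≈ 100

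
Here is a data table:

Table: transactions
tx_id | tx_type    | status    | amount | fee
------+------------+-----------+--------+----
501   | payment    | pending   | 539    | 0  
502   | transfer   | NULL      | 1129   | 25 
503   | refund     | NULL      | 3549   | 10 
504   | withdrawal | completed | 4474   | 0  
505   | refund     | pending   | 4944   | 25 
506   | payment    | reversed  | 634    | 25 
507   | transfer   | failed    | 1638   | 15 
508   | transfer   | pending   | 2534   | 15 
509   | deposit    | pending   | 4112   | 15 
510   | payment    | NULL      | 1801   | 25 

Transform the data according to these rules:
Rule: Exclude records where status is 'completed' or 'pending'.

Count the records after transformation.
5

Step 1: Count records to exclude
  - 1 (completed) + 4 (pending) = 5 records
Step 2: Total records: 10
Step 3: Remaining = 10 - 5 = 5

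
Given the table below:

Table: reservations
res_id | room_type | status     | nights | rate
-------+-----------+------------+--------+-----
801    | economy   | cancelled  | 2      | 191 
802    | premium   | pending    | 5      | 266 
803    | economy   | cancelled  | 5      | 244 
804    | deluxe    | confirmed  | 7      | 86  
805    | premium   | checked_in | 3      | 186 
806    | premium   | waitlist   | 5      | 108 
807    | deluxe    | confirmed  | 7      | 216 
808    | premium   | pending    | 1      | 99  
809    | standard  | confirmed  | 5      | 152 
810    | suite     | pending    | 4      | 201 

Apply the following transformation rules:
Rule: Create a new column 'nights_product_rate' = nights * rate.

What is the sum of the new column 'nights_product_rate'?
7807

Step 1: For each record, compute nights * rate
Example calculations:
  2 * 191 = 382
  5 * 266 = 1330
  5 * 244 = 1220
  ...
Step 2: Sum all derived values
Step 3: Total = 7807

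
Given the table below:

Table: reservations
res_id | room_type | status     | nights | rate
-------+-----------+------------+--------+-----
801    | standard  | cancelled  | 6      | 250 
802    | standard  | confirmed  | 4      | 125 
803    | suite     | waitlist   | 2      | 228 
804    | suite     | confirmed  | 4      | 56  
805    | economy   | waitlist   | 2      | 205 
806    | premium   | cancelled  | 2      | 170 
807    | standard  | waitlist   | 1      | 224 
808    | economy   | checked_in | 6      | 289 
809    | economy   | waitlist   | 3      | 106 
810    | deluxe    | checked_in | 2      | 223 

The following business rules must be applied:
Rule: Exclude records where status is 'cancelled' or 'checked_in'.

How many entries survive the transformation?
6

Step 1: Count records to exclude
  - 2 (cancelled) + 2 (checked_in) = 4 records
Step 2: Total records: 10
Step 3: Remaining = 10 - 4 = 6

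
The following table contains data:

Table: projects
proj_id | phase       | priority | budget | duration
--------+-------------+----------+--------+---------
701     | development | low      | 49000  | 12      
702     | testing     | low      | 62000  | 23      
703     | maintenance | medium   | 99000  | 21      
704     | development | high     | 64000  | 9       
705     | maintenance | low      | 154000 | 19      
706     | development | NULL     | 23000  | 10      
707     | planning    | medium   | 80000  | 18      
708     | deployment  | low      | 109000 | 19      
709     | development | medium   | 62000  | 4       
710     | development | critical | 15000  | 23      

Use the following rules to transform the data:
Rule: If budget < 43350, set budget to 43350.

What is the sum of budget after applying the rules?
765700

Step 1: 2 records have budget < 43350
Step 2: These records originally summed to 38000
Step 3: After setting to minimum: 2 × 43350 = 86700
Step 4: Unaffected records sum: 679000
Step 5: Final sum = 86700 + 679000 = 765700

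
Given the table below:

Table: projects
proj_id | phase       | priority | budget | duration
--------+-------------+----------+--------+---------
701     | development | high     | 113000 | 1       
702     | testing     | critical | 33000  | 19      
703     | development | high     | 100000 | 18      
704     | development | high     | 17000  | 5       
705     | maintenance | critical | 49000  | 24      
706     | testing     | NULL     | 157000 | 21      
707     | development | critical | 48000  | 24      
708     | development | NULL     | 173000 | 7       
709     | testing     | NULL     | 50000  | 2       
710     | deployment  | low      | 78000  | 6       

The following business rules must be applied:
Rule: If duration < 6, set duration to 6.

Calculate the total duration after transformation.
137

Step 1: 3 records have duration < 6
Step 2: These records originally summed to 8
Step 3: After setting to minimum: 3 × 6 = 18
Step 4: Unaffected records sum: 119
Step 5: Final sum = 18 + 119 = 137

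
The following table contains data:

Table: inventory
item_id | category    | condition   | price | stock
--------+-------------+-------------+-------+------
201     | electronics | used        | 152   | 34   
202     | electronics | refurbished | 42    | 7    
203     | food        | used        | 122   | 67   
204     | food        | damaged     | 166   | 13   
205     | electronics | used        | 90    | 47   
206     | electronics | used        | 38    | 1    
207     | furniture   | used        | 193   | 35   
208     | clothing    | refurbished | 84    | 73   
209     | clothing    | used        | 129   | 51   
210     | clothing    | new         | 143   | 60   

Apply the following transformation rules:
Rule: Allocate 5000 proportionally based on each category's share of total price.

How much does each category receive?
clothing: 1535.81, electronics: 1389.13, food: 1242.45, furniture: 832.61

Step 1: Calculate total price = 1159
Step 2: Calculate each category's proportion:
  clothing: 356/1159 = 30.72% → 1535.81
  electronics: 322/1159 = 27.78% → 1389.13
  food: 288/1159 = 24.85% → 1242.45
  furniture: 193/1159 = 16.65% → 832.61
Step 3: Verify: sum of allocations ≈ 5000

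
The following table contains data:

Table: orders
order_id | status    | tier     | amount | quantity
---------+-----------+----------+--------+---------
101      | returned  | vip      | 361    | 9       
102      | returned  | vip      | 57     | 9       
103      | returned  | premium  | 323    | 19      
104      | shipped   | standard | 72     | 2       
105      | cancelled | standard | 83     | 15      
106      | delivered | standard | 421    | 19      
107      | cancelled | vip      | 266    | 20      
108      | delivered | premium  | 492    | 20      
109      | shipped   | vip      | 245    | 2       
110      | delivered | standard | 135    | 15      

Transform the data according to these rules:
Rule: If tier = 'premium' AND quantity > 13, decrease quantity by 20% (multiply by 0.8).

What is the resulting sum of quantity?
122.2

Step 1: Find records where tier = 'premium' AND quantity > 13
Step 2: 2 records match, summing to 39
Step 3: After multiplier: 39 × 0.8 = 31.2
Step 4: Unaffected records sum: 91
Step 5: Final sum = 31.2 + 91 = 122.2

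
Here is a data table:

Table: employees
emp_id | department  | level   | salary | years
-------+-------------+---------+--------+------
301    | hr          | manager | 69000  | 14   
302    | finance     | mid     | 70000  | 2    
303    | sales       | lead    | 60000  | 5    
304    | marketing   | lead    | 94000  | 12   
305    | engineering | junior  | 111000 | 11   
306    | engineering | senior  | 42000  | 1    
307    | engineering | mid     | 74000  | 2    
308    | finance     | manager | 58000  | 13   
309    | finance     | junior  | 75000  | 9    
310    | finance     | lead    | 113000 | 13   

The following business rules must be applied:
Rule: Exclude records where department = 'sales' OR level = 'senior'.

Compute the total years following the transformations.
76

Step 1: Find records where department = 'sales' OR level = 'senior'
Step 2: 2 records match, summing to 6
Step 3: Original sum: 82
Step 4: Remaining sum = 82 - 6 = 76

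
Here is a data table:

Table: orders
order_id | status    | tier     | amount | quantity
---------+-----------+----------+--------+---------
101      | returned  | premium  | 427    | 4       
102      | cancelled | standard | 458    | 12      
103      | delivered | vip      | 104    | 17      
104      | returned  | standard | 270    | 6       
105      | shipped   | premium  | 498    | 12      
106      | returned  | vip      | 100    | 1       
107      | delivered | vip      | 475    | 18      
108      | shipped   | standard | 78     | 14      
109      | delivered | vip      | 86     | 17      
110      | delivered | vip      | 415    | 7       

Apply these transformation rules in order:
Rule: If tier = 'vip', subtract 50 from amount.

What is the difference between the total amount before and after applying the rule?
250

Step 1: Original sum of amount = 2911
Step 2: 5 records have tier = 'vip'
Step 3: Each affected record changes by -50
Step 4: Total change = 5 × -50 = -250
Step 5: New sum = 2911 + -250 = 2661
Step 6: Difference = |2661 - 2911| = 250
        (Sum decreased by 250)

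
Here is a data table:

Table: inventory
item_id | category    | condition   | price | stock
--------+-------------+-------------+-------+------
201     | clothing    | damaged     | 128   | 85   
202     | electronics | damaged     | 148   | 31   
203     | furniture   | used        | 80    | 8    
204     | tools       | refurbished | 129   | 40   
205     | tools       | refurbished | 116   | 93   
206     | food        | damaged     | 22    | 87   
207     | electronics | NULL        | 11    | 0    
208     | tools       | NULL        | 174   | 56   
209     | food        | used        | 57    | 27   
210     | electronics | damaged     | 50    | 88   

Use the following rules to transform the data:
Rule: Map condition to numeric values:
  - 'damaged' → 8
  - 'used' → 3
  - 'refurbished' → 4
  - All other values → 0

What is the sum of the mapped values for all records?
46

Step 1: Apply mapping to each record
Step 2: Count by status:
  'damaged': 4 records × 8 = 32
  'used': 2 records × 3 = 6
  'refurbished': 2 records × 4 = 8
Step 3: Sum all mapped values = 46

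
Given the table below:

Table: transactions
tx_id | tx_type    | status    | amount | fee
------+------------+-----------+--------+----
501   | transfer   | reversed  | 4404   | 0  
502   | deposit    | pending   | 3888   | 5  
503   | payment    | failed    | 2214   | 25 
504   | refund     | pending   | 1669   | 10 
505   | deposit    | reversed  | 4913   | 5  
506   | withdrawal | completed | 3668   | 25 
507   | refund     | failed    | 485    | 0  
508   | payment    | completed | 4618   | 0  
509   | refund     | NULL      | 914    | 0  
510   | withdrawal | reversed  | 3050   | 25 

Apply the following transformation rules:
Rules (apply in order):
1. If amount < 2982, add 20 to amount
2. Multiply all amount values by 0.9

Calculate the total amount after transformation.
26912.7

Step 1: Apply Rule 1 - Add 20 to records with amount < 2982
  - 4 records affected: 5282 + (4 × 20) = 5362
  - Unaffected records: 24541
  - Sum after Rule 1: 29903
Step 2: Apply Rule 2 - Multiply all by 0.9
  - 29903 × 0.9 = 26912.7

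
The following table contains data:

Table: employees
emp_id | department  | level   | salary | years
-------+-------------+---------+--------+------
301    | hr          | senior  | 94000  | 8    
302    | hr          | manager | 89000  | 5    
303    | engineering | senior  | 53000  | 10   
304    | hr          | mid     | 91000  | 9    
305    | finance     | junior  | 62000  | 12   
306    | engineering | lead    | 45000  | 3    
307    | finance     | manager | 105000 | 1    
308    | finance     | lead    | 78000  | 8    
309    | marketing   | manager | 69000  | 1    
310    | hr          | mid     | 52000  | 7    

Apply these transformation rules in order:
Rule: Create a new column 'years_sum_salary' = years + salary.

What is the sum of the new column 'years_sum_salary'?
738064

Step 1: For each record, compute years + salary
Example calculations:
  8 + 94000 = 94008
  5 + 89000 = 89005
  10 + 53000 = 53010
  ...
Step 2: Sum all derived values
Step 3: Total = 738064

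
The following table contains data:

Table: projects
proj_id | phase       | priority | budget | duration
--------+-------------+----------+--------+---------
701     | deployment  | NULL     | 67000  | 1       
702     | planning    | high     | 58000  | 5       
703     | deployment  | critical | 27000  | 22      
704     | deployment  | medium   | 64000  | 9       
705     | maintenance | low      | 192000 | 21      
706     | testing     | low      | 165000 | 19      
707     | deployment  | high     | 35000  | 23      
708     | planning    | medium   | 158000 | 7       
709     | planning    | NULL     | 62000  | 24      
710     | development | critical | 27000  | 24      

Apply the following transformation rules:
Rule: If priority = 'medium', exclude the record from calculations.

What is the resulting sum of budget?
633000

Step 1: Identify records where priority = 'medium'
Step 2: The excluded records sum to 222000
Step 3: Original total budget = 855000
Step 4: Remaining total = 855000 - 222000 = 633000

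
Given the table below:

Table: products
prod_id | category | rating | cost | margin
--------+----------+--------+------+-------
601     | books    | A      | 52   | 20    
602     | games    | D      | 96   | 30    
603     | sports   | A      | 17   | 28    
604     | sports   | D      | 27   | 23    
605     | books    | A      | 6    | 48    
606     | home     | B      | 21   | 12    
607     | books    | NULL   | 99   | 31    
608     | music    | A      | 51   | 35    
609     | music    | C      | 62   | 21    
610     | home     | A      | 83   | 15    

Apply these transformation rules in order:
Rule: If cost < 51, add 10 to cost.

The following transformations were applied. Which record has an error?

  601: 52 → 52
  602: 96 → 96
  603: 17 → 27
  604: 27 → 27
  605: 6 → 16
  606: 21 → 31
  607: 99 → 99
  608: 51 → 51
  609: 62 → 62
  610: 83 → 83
Record 604 has an error. The correct transformed value should be 37, not 27.

Step 1: Check each record against the rule
Step 2: Record 604 has cost = 27
Step 3: Since 27 < 51, the bonus should have been applied
Step 4: Correct value = 37, but claimed value = 27
Conclusion: Record 604 has the error.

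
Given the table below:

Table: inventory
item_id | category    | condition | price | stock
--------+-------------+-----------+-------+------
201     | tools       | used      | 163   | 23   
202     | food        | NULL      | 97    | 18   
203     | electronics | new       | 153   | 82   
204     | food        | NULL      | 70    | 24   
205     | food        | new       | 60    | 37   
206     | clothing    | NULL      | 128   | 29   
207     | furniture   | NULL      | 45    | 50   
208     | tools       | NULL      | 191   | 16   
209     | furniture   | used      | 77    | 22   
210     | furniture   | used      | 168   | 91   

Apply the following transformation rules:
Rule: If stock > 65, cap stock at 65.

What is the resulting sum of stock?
349

Step 1: 2 records have stock > 65
Step 2: These records originally summed to 173
Step 3: After capping: 2 × 65 = 130
Step 4: Unaffected records sum: 219
Step 5: Final sum = 130 + 219 = 349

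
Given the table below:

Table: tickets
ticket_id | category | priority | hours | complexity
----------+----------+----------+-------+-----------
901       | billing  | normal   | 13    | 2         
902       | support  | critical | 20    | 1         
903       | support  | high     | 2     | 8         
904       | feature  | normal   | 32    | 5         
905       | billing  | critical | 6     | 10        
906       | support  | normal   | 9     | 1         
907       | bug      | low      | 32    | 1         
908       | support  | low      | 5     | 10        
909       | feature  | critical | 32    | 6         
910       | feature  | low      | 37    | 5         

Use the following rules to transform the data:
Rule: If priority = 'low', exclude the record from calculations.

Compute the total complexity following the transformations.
33

Step 1: Identify records where priority = 'low'
Step 2: The excluded records sum to 16
Step 3: Original total complexity = 49
Step 4: Remaining total = 49 - 16 = 33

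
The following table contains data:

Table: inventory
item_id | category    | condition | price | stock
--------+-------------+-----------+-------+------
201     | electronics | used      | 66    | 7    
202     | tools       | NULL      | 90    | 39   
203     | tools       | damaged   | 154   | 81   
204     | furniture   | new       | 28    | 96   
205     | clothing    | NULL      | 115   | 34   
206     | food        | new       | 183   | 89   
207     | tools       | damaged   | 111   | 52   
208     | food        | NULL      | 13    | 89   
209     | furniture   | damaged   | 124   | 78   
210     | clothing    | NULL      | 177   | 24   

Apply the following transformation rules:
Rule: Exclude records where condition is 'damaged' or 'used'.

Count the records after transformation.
6

Step 1: Count records to exclude
  - 3 (damaged) + 1 (used) = 4 records
Step 2: Total records: 10
Step 3: Remaining = 10 - 4 = 6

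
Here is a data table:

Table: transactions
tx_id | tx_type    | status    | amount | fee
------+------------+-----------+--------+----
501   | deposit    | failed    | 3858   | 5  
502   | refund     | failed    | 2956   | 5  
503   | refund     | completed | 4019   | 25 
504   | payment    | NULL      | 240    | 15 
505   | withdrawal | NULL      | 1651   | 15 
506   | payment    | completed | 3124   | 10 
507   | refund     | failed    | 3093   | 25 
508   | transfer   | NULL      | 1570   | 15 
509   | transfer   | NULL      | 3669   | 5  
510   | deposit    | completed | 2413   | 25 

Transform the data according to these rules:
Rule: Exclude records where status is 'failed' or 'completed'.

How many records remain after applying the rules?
4

Step 1: Count records to exclude
  - 3 (failed) + 3 (completed) = 6 records
Step 2: Total records: 10
Step 3: Remaining = 10 - 6 = 4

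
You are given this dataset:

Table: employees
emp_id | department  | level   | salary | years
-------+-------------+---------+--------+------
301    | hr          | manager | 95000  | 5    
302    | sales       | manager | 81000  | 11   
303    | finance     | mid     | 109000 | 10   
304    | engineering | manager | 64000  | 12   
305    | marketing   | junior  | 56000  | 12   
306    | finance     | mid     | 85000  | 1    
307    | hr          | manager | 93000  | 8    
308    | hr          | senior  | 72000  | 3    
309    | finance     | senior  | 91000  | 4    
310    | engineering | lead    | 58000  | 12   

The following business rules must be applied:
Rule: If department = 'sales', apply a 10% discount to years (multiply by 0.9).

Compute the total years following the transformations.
76.9

Step 1: Records with department = 'sales' have total years = 11
Step 2: Apply multiplier: 11 × 0.9 = 9.9
Step 3: Other records total: 67
Step 4: Final sum = 9.9 + 67 = 76.9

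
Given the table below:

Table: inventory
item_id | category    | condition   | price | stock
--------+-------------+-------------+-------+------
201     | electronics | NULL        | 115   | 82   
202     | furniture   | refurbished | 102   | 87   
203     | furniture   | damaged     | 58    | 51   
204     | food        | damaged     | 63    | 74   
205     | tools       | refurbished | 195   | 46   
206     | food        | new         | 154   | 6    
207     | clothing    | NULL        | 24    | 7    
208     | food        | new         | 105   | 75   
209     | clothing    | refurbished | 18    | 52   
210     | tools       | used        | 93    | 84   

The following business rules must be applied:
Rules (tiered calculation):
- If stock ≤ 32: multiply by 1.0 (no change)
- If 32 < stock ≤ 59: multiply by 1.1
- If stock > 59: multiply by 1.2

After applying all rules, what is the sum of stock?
659.3

Step 1: Tier 1 (stock ≤ 32): 2 records, sum = 13 × 1.0 = 13.0
Step 2: Tier 2 (32 < stock ≤ 59): 3 records, sum = 149 × 1.1 = 163.9
Step 3: Tier 3 (stock > 59): 5 records, sum = 402 × 1.2 = 482.4
Step 4: Final sum = 13.0 + 163.9 + 482.4 = 659.3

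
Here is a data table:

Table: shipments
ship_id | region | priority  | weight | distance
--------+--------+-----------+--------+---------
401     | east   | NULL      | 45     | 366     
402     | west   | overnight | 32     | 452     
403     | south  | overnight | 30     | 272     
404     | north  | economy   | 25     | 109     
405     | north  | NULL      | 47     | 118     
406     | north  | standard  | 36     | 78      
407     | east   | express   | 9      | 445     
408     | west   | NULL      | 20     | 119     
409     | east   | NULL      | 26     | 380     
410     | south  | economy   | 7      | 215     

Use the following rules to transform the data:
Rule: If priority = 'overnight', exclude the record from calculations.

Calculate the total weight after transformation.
215

Step 1: Identify records where priority = 'overnight'
Step 2: The excluded records sum to 62
Step 3: Original total weight = 277
Step 4: Remaining total = 277 - 62 = 215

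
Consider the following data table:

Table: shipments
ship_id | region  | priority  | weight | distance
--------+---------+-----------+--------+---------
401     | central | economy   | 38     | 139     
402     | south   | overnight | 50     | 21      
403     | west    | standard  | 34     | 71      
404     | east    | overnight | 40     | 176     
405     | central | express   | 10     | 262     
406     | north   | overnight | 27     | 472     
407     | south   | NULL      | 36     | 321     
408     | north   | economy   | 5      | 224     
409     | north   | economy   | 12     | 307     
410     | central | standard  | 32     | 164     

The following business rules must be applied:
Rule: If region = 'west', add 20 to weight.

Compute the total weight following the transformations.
304

Step 1: Count records where region = 'west': 1
Step 2: Total bonus added: 1 × 20 = 20
Step 3: Original sum of weight: 284
Step 4: Final sum = 284 + 20 = 304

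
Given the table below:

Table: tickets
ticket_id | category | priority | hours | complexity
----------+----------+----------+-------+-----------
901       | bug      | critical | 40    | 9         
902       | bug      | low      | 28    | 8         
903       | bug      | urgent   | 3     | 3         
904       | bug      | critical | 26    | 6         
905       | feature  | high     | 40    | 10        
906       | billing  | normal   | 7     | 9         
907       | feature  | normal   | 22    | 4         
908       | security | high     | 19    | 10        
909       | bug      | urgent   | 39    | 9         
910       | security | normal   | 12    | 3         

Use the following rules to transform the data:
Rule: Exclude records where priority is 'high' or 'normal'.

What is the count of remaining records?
5

Step 1: Count records to exclude
  - 2 (high) + 3 (normal) = 5 records
Step 2: Total records: 10
Step 3: Remaining = 10 - 5 = 5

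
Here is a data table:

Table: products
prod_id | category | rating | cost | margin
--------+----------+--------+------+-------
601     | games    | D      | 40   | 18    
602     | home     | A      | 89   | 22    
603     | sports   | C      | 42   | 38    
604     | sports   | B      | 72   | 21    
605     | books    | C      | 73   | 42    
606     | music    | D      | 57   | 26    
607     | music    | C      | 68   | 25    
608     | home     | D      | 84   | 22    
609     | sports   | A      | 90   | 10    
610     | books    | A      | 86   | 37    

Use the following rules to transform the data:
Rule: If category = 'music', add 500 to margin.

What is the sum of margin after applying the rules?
1261

Step 1: Count records where category = 'music': 2
Step 2: Total bonus added: 2 × 500 = 1000
Step 3: Original sum of margin: 261
Step 4: Final sum = 261 + 1000 = 1261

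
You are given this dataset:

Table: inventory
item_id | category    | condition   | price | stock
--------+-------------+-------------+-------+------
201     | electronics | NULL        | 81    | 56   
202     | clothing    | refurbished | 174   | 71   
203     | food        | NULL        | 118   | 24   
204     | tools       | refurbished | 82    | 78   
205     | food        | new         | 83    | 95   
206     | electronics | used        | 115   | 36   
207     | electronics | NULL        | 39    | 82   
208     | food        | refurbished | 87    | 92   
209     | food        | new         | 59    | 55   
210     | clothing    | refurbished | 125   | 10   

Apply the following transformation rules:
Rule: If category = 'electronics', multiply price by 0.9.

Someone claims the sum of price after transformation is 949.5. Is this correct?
No, the correct result is 939.5.

Step 1: Calculate the correct sum after transformation
Step 2: Apply multiplier 0.9 to records where category = 'electronics'
Step 3: Correct result = 939.5
Step 4: Claimed result = 949.5
Step 5: 939.5 ≠ 949.5
Conclusion: The claimed result is incorrect. The correct answer is 939.5.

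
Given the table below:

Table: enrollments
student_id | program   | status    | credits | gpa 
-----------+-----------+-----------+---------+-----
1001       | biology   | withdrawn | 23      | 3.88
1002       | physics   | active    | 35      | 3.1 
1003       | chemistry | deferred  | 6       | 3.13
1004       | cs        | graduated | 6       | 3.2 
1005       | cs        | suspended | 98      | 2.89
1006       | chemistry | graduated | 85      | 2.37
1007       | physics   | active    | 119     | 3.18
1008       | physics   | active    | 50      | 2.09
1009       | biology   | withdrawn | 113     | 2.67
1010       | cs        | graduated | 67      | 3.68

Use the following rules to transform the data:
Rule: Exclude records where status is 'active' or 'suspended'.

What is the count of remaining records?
6

Step 1: Count records to exclude
  - 3 (active) + 1 (suspended) = 4 records
Step 2: Total records: 10
Step 3: Remaining = 10 - 4 = 6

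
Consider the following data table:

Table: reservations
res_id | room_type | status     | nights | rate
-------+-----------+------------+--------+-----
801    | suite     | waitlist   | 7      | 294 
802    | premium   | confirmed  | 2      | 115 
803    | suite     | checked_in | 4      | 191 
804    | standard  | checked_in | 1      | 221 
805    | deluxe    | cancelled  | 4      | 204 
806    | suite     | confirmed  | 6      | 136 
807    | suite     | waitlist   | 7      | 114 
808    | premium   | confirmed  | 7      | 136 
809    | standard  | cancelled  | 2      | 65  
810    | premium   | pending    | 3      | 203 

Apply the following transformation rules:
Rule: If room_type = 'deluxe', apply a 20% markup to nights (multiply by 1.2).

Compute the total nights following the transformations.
43.8

Step 1: Records with room_type = 'deluxe' have total nights = 4
Step 2: Apply multiplier: 4 × 1.2 = 4.8
Step 3: Other records total: 39
Step 4: Final sum = 4.8 + 39 = 43.8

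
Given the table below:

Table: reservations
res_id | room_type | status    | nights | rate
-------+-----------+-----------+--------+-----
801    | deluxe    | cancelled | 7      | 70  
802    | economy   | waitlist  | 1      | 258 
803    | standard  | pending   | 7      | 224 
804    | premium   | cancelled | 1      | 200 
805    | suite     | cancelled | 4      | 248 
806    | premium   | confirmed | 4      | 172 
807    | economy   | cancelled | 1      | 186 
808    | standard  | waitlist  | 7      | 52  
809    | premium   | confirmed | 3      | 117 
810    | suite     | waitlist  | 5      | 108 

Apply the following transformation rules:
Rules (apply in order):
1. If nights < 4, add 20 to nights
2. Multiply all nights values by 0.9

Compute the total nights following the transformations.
108.0

Step 1: Apply Rule 1 - Add 20 to records with nights < 4
  - 4 records affected: 6 + (4 × 20) = 86
  - Unaffected records: 34
  - Sum after Rule 1: 120
Step 2: Apply Rule 2 - Multiply all by 0.9
  - 120 × 0.9 = 108.0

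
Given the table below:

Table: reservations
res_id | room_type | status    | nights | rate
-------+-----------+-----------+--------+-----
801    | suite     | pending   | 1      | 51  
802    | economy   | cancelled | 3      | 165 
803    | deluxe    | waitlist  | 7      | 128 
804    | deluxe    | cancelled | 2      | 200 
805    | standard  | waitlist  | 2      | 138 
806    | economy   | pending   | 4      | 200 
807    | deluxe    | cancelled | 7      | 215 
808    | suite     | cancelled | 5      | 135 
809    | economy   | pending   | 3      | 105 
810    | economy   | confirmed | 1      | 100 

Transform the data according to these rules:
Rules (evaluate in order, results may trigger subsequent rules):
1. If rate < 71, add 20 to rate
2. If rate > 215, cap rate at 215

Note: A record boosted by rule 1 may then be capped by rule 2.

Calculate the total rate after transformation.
1457

Step 1: Apply rule 1 to records with rate < 71
  - 1 records get bonus of 20
  - Of these, 0 records then exceed 215 and get capped
Step 2: Apply rule 2 to records with rate > 215
  - 0 records (original) are capped
Step 3: Calculate final sum = 1457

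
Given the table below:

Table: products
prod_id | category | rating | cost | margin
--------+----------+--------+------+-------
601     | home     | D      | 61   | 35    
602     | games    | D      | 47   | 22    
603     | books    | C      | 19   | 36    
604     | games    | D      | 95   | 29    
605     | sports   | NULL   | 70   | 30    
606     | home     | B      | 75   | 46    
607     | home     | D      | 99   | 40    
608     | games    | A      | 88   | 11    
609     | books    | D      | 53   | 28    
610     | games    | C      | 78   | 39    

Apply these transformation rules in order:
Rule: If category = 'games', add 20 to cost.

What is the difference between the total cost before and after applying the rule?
80

Step 1: Original sum of cost = 685
Step 2: 4 records have category = 'games'
Step 3: Each affected record changes by 20
Step 4: Total change = 4 × 20 = 80
Step 5: New sum = 685 + 80 = 765
Step 6: Difference = |765 - 685| = 80
        (Sum increased by 80)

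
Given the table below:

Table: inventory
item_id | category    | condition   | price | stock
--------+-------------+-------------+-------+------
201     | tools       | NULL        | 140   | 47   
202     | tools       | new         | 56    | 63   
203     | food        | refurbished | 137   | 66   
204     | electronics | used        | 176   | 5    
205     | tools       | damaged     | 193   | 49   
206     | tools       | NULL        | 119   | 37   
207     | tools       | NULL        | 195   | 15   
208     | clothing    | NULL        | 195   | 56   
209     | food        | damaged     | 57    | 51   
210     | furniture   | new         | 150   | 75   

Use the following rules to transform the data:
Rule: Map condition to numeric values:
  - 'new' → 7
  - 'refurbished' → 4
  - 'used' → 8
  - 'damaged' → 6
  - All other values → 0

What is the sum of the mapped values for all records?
38

Step 1: Apply mapping to each record
Step 2: Count by status:
  'new': 2 records × 7 = 14
  'refurbished': 1 records × 4 = 4
  'used': 1 records × 8 = 8
  'damaged': 2 records × 6 = 12
Step 3: Sum all mapped values = 38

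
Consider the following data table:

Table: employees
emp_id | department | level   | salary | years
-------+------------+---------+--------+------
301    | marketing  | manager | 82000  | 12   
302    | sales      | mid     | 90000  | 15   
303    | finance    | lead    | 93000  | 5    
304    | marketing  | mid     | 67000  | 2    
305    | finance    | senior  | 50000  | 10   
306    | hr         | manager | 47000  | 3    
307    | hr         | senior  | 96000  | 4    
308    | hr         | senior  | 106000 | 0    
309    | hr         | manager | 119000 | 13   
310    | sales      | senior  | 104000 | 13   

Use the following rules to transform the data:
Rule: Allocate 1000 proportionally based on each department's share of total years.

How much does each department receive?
finance: 194.81, hr: 259.74, marketing: 181.82, sales: 363.64

Step 1: Calculate total years = 77
Step 2: Calculate each department's proportion:
  finance: 15/77 = 19.48% → 194.81
  hr: 20/77 = 25.97% → 259.74
  marketing: 14/77 = 18.18% → 181.82
  sales: 28/77 = 36.36% → 363.64
Step 3: Verify: sum of allocations ≈ 1000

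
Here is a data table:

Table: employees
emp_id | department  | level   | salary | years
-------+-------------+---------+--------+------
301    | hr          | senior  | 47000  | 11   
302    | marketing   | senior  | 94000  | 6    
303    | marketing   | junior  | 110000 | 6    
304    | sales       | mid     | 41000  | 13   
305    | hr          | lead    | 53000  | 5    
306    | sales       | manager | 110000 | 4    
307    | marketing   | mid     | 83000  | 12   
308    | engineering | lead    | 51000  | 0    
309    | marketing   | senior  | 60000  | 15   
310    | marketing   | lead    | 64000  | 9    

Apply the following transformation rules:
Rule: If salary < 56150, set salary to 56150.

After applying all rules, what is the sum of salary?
745600

Step 1: 4 records have salary < 56150
Step 2: These records originally summed to 192000
Step 3: After setting to minimum: 4 × 56150 = 224600
Step 4: Unaffected records sum: 521000
Step 5: Final sum = 224600 + 521000 = 745600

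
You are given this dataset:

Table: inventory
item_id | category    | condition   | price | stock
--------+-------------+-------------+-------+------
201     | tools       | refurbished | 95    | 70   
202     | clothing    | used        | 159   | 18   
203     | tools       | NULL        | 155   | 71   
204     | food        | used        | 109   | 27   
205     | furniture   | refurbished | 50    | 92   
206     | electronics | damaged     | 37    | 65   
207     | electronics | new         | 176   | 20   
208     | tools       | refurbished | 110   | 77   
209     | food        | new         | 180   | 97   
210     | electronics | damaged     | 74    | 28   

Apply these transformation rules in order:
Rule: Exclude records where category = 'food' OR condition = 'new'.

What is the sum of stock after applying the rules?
421

Step 1: Find records where category = 'food' OR condition = 'new'
Step 2: 3 records match, summing to 144
Step 3: Original sum: 565
Step 4: Remaining sum = 565 - 144 = 421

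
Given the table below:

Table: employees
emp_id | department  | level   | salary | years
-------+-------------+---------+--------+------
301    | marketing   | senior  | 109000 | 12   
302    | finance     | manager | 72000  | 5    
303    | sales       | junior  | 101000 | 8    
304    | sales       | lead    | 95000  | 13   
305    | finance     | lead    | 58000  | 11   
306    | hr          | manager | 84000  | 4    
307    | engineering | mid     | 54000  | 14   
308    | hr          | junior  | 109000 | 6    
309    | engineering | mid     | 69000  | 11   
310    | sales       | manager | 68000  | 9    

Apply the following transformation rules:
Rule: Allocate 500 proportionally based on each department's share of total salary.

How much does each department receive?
engineering: 75.09, finance: 79.37, hr: 117.83, marketing: 66.54, sales: 161.17

Step 1: Calculate total salary = 819000
Step 2: Calculate each department's proportion:
  engineering: 123000/819000 = 15.02% → 75.09
  finance: 130000/819000 = 15.87% → 79.37
  hr: 193000/819000 = 23.57% → 117.83
  marketing: 109000/819000 = 13.31% → 66.54
  sales: 264000/819000 = 32.23% → 161.17
Step 3: Verify: sum of allocations ≈ 500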